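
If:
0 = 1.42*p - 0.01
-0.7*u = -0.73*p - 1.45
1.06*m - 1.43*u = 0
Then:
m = 2.80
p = 0.01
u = 2.08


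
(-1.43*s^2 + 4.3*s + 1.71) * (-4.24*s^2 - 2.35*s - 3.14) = 6.0632*s^4 - 14.8715*s^3 - 12.8652*s^2 - 17.5205*s - 5.3694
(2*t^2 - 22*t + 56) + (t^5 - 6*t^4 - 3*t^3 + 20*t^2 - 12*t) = t^5 - 6*t^4 - 3*t^3 + 22*t^2 - 34*t + 56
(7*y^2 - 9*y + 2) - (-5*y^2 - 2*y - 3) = 12*y^2 - 7*y + 5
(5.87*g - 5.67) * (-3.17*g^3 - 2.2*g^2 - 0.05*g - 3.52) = -18.6079*g^4 + 5.0599*g^3 + 12.1805*g^2 - 20.3789*g + 19.9584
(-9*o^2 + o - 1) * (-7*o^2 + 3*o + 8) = 63*o^4 - 34*o^3 - 62*o^2 + 5*o - 8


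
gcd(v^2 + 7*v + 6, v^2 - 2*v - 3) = v + 1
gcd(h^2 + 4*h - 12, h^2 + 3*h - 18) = h + 6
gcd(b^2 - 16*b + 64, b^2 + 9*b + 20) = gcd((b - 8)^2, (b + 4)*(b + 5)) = 1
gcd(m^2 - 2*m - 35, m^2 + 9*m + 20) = m + 5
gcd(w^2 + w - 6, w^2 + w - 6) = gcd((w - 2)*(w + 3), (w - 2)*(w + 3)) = w^2 + w - 6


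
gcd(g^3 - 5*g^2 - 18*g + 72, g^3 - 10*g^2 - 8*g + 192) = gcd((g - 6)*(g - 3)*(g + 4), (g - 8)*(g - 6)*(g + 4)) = g^2 - 2*g - 24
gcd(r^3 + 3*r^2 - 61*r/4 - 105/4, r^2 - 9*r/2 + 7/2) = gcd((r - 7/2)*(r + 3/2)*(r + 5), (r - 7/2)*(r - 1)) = r - 7/2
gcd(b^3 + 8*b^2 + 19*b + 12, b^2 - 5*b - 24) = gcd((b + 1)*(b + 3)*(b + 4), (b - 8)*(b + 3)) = b + 3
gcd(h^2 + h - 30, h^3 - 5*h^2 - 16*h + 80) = h - 5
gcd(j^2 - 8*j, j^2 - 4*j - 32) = j - 8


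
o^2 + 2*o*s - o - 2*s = (o - 1)*(o + 2*s)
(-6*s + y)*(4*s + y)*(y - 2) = -24*s^2*y + 48*s^2 - 2*s*y^2 + 4*s*y + y^3 - 2*y^2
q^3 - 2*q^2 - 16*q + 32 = (q - 4)*(q - 2)*(q + 4)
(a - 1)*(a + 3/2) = a^2 + a/2 - 3/2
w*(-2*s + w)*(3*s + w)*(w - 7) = -6*s^2*w^2 + 42*s^2*w + s*w^3 - 7*s*w^2 + w^4 - 7*w^3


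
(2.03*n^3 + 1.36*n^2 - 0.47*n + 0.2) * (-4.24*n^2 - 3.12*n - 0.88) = -8.6072*n^5 - 12.1*n^4 - 4.0368*n^3 - 0.5784*n^2 - 0.2104*n - 0.176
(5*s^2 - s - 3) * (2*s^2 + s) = 10*s^4 + 3*s^3 - 7*s^2 - 3*s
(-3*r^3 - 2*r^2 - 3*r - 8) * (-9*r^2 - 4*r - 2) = 27*r^5 + 30*r^4 + 41*r^3 + 88*r^2 + 38*r + 16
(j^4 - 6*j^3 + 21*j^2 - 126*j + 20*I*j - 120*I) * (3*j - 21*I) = 3*j^5 - 18*j^4 - 21*I*j^4 + 63*j^3 + 126*I*j^3 - 378*j^2 - 381*I*j^2 + 420*j + 2286*I*j - 2520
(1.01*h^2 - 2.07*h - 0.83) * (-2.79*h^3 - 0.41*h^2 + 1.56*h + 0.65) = -2.8179*h^5 + 5.3612*h^4 + 4.74*h^3 - 2.2324*h^2 - 2.6403*h - 0.5395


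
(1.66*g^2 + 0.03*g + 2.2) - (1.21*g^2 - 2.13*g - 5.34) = 0.45*g^2 + 2.16*g + 7.54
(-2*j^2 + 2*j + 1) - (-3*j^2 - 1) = j^2 + 2*j + 2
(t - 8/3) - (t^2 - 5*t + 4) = -t^2 + 6*t - 20/3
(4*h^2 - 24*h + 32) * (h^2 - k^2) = 4*h^4 - 24*h^3 - 4*h^2*k^2 + 32*h^2 + 24*h*k^2 - 32*k^2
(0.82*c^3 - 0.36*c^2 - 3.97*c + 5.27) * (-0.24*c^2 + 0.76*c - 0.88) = -0.1968*c^5 + 0.7096*c^4 - 0.0423999999999999*c^3 - 3.9652*c^2 + 7.4988*c - 4.6376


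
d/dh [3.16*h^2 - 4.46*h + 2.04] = 6.32*h - 4.46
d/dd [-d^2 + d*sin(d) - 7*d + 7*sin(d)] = d*cos(d) - 2*d + sin(d) + 7*cos(d) - 7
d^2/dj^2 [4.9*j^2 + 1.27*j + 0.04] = 9.80000000000000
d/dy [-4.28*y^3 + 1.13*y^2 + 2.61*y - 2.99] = -12.84*y^2 + 2.26*y + 2.61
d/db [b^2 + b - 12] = 2*b + 1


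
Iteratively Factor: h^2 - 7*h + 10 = (h - 2)*(h - 5)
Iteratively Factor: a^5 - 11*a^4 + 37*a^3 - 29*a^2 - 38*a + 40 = (a - 1)*(a^4 - 10*a^3 + 27*a^2 - 2*a - 40) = (a - 2)*(a - 1)*(a^3 - 8*a^2 + 11*a + 20) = (a - 2)*(a - 1)*(a + 1)*(a^2 - 9*a + 20) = (a - 5)*(a - 2)*(a - 1)*(a + 1)*(a - 4)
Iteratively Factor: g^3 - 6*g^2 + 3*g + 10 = (g - 5)*(g^2 - g - 2) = (g - 5)*(g - 2)*(g + 1)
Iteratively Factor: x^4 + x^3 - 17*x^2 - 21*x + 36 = (x - 1)*(x^3 + 2*x^2 - 15*x - 36) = (x - 4)*(x - 1)*(x^2 + 6*x + 9) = (x - 4)*(x - 1)*(x + 3)*(x + 3)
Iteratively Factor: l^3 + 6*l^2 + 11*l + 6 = (l + 3)*(l^2 + 3*l + 2) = (l + 1)*(l + 3)*(l + 2)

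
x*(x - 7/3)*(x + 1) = x^3 - 4*x^2/3 - 7*x/3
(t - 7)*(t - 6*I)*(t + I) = t^3 - 7*t^2 - 5*I*t^2 + 6*t + 35*I*t - 42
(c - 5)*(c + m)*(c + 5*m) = c^3 + 6*c^2*m - 5*c^2 + 5*c*m^2 - 30*c*m - 25*m^2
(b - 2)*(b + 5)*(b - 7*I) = b^3 + 3*b^2 - 7*I*b^2 - 10*b - 21*I*b + 70*I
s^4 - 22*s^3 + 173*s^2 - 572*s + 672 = (s - 8)*(s - 7)*(s - 4)*(s - 3)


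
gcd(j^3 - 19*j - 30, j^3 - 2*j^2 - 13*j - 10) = j^2 - 3*j - 10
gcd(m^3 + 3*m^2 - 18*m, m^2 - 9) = m - 3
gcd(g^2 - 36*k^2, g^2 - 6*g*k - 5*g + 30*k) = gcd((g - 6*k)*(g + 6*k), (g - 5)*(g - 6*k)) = g - 6*k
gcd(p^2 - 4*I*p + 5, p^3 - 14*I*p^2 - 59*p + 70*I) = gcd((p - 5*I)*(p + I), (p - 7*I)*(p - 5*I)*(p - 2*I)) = p - 5*I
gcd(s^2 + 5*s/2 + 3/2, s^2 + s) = s + 1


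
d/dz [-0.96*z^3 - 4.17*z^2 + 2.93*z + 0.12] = -2.88*z^2 - 8.34*z + 2.93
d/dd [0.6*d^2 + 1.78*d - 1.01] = 1.2*d + 1.78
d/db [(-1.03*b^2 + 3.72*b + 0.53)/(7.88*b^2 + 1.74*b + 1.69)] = (-31.1058*b^2 - 11.8342*b + 5.3646)/(62.0944*b^4 + 27.4224*b^3 + 29.662*b^2 + 5.8812*b + 2.8561)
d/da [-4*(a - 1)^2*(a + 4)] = -12*a^2 - 16*a + 28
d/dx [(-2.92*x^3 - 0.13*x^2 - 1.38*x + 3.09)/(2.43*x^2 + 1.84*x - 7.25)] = (-7.0956*x^4 - 10.7456*x^3 + 66.6242*x^2 - 13.1324*x + 4.3194)/(5.9049*x^4 + 8.9424*x^3 - 31.8494*x^2 - 26.68*x + 52.5625)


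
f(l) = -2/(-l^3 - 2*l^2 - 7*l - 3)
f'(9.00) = 0.00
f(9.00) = 0.00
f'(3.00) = -0.02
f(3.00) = 0.03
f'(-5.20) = -0.01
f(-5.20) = -0.02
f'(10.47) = -0.00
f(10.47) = 0.00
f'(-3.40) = -0.04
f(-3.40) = -0.05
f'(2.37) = -0.03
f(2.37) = 0.05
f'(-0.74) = -5.12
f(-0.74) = -1.34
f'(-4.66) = -0.01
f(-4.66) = -0.02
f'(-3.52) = -0.04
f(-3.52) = -0.05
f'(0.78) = -0.23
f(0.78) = 0.20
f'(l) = -2*(3*l^2 + 4*l + 7)/(-l^3 - 2*l^2 - 7*l - 3)^2 = 2*(-3*l^2 - 4*l - 7)/(l^3 + 2*l^2 + 7*l + 3)^2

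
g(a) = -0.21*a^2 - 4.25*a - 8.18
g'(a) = -0.42*a - 4.25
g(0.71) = -11.30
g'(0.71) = -4.55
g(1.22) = -13.68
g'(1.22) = -4.76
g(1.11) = -13.16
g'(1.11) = -4.72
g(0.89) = -12.13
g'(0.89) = -4.62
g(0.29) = -9.43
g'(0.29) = -4.37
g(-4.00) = 5.46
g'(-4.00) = -2.57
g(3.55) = -25.91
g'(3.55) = -5.74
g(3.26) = -24.27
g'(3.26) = -5.62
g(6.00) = -41.24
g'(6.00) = -6.77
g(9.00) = -63.44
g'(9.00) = -8.03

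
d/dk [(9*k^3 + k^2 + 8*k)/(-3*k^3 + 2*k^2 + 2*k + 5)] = (21*k^4 + 84*k^3 + 121*k^2 + 10*k + 40)/(9*k^6 - 12*k^5 - 8*k^4 - 22*k^3 + 24*k^2 + 20*k + 25)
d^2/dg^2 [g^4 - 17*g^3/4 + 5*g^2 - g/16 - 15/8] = 12*g^2 - 51*g/2 + 10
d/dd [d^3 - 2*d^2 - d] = 3*d^2 - 4*d - 1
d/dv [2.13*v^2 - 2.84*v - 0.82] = 4.26*v - 2.84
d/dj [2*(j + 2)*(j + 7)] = 4*j + 18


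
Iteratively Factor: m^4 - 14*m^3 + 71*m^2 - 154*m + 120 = (m - 3)*(m^3 - 11*m^2 + 38*m - 40) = (m - 4)*(m - 3)*(m^2 - 7*m + 10) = (m - 5)*(m - 4)*(m - 3)*(m - 2)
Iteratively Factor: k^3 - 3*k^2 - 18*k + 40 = (k + 4)*(k^2 - 7*k + 10) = (k - 2)*(k + 4)*(k - 5)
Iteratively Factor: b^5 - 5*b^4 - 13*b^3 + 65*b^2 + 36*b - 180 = (b + 2)*(b^4 - 7*b^3 + b^2 + 63*b - 90) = (b - 3)*(b + 2)*(b^3 - 4*b^2 - 11*b + 30) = (b - 3)*(b - 2)*(b + 2)*(b^2 - 2*b - 15) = (b - 5)*(b - 3)*(b - 2)*(b + 2)*(b + 3)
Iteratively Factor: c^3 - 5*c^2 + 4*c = (c - 1)*(c^2 - 4*c) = (c - 4)*(c - 1)*(c)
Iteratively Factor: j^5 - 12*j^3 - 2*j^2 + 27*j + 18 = (j - 3)*(j^4 + 3*j^3 - 3*j^2 - 11*j - 6) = (j - 3)*(j - 2)*(j^3 + 5*j^2 + 7*j + 3) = (j - 3)*(j - 2)*(j + 3)*(j^2 + 2*j + 1) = (j - 3)*(j - 2)*(j + 1)*(j + 3)*(j + 1)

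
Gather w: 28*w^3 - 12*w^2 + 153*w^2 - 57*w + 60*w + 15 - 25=28*w^3 + 141*w^2 + 3*w - 10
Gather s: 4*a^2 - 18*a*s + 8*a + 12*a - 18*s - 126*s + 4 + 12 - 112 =4*a^2 + 20*a + s*(-18*a - 144) - 96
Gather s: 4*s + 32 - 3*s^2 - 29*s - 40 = -3*s^2 - 25*s - 8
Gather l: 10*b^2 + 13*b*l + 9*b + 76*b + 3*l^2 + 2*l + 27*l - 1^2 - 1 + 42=10*b^2 + 85*b + 3*l^2 + l*(13*b + 29) + 40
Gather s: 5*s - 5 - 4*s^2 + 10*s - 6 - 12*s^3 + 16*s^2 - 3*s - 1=-12*s^3 + 12*s^2 + 12*s - 12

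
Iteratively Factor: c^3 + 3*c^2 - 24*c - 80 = (c + 4)*(c^2 - c - 20) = (c - 5)*(c + 4)*(c + 4)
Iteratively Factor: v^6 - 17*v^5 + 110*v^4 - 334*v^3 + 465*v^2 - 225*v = (v - 5)*(v^5 - 12*v^4 + 50*v^3 - 84*v^2 + 45*v) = (v - 5)^2*(v^4 - 7*v^3 + 15*v^2 - 9*v) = (v - 5)^2*(v - 3)*(v^3 - 4*v^2 + 3*v) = v*(v - 5)^2*(v - 3)*(v^2 - 4*v + 3) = v*(v - 5)^2*(v - 3)^2*(v - 1)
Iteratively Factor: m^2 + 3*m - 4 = (m + 4)*(m - 1)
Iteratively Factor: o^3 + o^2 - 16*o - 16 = (o + 4)*(o^2 - 3*o - 4) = (o - 4)*(o + 4)*(o + 1)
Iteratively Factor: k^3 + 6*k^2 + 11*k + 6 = (k + 2)*(k^2 + 4*k + 3) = (k + 1)*(k + 2)*(k + 3)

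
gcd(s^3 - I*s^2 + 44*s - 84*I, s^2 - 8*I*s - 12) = s^2 - 8*I*s - 12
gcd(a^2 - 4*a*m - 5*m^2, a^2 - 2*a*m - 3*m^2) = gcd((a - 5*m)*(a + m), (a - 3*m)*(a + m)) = a + m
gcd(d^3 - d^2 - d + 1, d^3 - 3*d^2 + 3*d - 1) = d^2 - 2*d + 1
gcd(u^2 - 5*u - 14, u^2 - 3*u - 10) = u + 2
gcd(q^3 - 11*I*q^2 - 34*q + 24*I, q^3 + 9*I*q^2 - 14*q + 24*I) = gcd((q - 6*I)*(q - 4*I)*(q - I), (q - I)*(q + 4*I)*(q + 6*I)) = q - I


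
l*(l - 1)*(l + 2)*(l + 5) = l^4 + 6*l^3 + 3*l^2 - 10*l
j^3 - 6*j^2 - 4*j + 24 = (j - 6)*(j - 2)*(j + 2)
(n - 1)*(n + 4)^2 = n^3 + 7*n^2 + 8*n - 16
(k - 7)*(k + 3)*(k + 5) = k^3 + k^2 - 41*k - 105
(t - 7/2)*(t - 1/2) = t^2 - 4*t + 7/4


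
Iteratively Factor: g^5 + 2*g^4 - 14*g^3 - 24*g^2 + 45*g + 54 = (g + 1)*(g^4 + g^3 - 15*g^2 - 9*g + 54) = (g - 3)*(g + 1)*(g^3 + 4*g^2 - 3*g - 18) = (g - 3)*(g - 2)*(g + 1)*(g^2 + 6*g + 9) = (g - 3)*(g - 2)*(g + 1)*(g + 3)*(g + 3)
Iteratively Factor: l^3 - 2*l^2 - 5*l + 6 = (l - 3)*(l^2 + l - 2) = (l - 3)*(l + 2)*(l - 1)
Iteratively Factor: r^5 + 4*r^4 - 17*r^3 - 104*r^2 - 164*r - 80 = (r - 5)*(r^4 + 9*r^3 + 28*r^2 + 36*r + 16) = (r - 5)*(r + 1)*(r^3 + 8*r^2 + 20*r + 16) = (r - 5)*(r + 1)*(r + 2)*(r^2 + 6*r + 8) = (r - 5)*(r + 1)*(r + 2)*(r + 4)*(r + 2)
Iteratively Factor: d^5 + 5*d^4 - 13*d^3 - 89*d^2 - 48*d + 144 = (d + 3)*(d^4 + 2*d^3 - 19*d^2 - 32*d + 48) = (d + 3)^2*(d^3 - d^2 - 16*d + 16) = (d + 3)^2*(d + 4)*(d^2 - 5*d + 4) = (d - 1)*(d + 3)^2*(d + 4)*(d - 4)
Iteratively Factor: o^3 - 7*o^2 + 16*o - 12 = (o - 3)*(o^2 - 4*o + 4) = (o - 3)*(o - 2)*(o - 2)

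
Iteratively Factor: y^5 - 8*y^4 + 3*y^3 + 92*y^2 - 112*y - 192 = (y - 4)*(y^4 - 4*y^3 - 13*y^2 + 40*y + 48) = (y - 4)^2*(y^3 - 13*y - 12) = (y - 4)^3*(y^2 + 4*y + 3) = (y - 4)^3*(y + 3)*(y + 1)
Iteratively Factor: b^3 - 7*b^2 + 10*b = (b - 5)*(b^2 - 2*b) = (b - 5)*(b - 2)*(b)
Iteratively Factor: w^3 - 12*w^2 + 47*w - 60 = (w - 4)*(w^2 - 8*w + 15) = (w - 4)*(w - 3)*(w - 5)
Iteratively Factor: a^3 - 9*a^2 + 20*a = (a - 4)*(a^2 - 5*a) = (a - 5)*(a - 4)*(a)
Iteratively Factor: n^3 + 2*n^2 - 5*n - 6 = (n - 2)*(n^2 + 4*n + 3) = (n - 2)*(n + 1)*(n + 3)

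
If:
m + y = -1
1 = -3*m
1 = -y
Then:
No Solution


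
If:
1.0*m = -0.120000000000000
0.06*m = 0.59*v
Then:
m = -0.12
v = -0.01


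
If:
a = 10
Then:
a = 10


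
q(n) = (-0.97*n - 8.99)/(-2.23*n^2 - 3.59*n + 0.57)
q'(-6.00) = 0.04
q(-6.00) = 0.05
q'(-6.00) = 0.04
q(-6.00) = 0.05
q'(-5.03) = 0.08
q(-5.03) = 0.11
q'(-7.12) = 0.02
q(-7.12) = 0.02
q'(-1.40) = 12.70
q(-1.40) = -6.23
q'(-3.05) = 0.81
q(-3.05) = 0.65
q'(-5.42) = 0.06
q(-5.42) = 0.08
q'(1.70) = -0.75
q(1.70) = 0.89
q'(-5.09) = 0.08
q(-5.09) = 0.10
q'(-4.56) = 0.12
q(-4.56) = 0.16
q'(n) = (-0.97*n - 8.99)*(4.46*n + 3.59)/(-2.23*n^2 - 3.59*n + 0.57)^2 - 0.97/(-2.23*n^2 - 3.59*n + 0.57)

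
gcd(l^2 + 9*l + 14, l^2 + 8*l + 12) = l + 2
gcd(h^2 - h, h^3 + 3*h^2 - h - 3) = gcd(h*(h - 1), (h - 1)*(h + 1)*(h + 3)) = h - 1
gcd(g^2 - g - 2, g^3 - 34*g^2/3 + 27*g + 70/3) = 1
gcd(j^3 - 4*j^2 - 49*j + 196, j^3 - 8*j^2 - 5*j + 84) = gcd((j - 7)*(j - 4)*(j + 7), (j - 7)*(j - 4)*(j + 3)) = j^2 - 11*j + 28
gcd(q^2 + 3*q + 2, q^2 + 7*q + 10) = q + 2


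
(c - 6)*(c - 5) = c^2 - 11*c + 30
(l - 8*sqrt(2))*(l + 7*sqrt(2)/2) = l^2 - 9*sqrt(2)*l/2 - 56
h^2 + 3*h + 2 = (h + 1)*(h + 2)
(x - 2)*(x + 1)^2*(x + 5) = x^4 + 5*x^3 - 3*x^2 - 17*x - 10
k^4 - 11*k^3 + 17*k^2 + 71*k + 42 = (k - 7)*(k - 6)*(k + 1)^2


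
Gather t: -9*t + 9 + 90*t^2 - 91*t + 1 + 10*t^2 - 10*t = 100*t^2 - 110*t + 10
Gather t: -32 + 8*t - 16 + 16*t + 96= 24*t + 48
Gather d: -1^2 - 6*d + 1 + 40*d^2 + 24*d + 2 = 40*d^2 + 18*d + 2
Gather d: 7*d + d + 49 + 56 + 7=8*d + 112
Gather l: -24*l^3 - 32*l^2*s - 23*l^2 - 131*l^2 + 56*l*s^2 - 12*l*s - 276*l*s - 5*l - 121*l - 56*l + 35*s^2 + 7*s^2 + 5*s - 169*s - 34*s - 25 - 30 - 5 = -24*l^3 + l^2*(-32*s - 154) + l*(56*s^2 - 288*s - 182) + 42*s^2 - 198*s - 60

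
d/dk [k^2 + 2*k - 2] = 2*k + 2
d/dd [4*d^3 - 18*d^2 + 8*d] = 12*d^2 - 36*d + 8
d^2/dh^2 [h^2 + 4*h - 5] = 2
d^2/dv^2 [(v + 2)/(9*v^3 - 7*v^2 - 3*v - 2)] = 2*(-(v + 2)*(-27*v^2 + 14*v + 3)^2 + (-27*v^2 + 14*v - (v + 2)*(27*v - 7) + 3)*(-9*v^3 + 7*v^2 + 3*v + 2))/(-9*v^3 + 7*v^2 + 3*v + 2)^3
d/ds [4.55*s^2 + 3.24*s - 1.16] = 9.1*s + 3.24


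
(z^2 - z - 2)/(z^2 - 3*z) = (z^2 - z - 2)/(z*(z - 3))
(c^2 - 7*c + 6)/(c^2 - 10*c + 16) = (c^2 - 7*c + 6)/(c^2 - 10*c + 16)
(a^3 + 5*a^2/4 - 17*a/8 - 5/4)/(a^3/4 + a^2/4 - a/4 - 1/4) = (4*a^3 + 5*a^2 - 17*a/2 - 5)/(a^3 + a^2 - a - 1)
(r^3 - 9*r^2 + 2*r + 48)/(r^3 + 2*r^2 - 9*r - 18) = (r - 8)/(r + 3)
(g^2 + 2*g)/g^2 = (g + 2)/g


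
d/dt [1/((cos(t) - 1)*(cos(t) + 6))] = (2*cos(t) + 5)*sin(t)/((cos(t) - 1)^2*(cos(t) + 6)^2)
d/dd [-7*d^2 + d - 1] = 1 - 14*d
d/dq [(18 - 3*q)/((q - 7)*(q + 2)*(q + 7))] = 6*(q^3 - 8*q^2 - 12*q + 196)/(q^6 + 4*q^5 - 94*q^4 - 392*q^3 + 2009*q^2 + 9604*q + 9604)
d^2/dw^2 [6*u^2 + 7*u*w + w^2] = 2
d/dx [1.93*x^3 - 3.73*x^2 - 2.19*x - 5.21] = 5.79*x^2 - 7.46*x - 2.19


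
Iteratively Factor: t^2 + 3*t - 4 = (t + 4)*(t - 1)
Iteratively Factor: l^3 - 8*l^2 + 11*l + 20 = (l - 5)*(l^2 - 3*l - 4) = (l - 5)*(l - 4)*(l + 1)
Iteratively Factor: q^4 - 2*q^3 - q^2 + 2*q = (q - 1)*(q^3 - q^2 - 2*q) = (q - 2)*(q - 1)*(q^2 + q) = (q - 2)*(q - 1)*(q + 1)*(q)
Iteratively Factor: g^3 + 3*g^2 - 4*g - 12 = (g - 2)*(g^2 + 5*g + 6) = (g - 2)*(g + 3)*(g + 2)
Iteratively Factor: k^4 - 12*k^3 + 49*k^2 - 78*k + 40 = (k - 4)*(k^3 - 8*k^2 + 17*k - 10) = (k - 5)*(k - 4)*(k^2 - 3*k + 2) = (k - 5)*(k - 4)*(k - 1)*(k - 2)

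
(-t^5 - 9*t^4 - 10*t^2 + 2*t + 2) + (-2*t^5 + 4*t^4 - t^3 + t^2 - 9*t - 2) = -3*t^5 - 5*t^4 - t^3 - 9*t^2 - 7*t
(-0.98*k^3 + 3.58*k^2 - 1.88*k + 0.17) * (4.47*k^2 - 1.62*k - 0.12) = -4.3806*k^5 + 17.5902*k^4 - 14.0856*k^3 + 3.3759*k^2 - 0.0498000000000001*k - 0.0204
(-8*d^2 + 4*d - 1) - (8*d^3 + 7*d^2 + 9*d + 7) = -8*d^3 - 15*d^2 - 5*d - 8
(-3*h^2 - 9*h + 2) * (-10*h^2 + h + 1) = 30*h^4 + 87*h^3 - 32*h^2 - 7*h + 2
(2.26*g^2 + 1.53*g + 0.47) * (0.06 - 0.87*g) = -1.9662*g^3 - 1.1955*g^2 - 0.3171*g + 0.0282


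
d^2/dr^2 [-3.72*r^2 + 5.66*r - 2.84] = -7.44000000000000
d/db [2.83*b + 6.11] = 2.83000000000000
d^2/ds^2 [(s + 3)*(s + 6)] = 2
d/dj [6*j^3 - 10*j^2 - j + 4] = 18*j^2 - 20*j - 1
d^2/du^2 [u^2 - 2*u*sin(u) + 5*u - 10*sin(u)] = 2*u*sin(u) + 10*sin(u) - 4*cos(u) + 2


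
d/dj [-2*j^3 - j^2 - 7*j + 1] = -6*j^2 - 2*j - 7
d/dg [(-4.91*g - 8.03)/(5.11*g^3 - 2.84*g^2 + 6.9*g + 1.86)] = (50.1802*g^3 + 109.1555*g^2 - 45.6104*g + 46.2744)/(26.1121*g^6 - 29.0248*g^5 + 78.5836*g^4 - 20.1828*g^3 + 37.0452*g^2 + 25.668*g + 3.4596)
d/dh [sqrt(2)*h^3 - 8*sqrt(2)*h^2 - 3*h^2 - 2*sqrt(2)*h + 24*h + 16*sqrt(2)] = 3*sqrt(2)*h^2 - 16*sqrt(2)*h - 6*h - 2*sqrt(2) + 24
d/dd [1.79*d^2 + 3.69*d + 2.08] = 3.58*d + 3.69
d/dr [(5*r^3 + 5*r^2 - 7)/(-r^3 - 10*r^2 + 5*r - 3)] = (-45*r^4 + 50*r^3 - 41*r^2 - 170*r + 35)/(r^6 + 20*r^5 + 90*r^4 - 94*r^3 + 85*r^2 - 30*r + 9)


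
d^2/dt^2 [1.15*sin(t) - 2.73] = -1.15*sin(t)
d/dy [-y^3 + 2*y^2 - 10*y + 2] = -3*y^2 + 4*y - 10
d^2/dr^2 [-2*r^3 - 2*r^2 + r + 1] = -12*r - 4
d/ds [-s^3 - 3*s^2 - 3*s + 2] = -3*s^2 - 6*s - 3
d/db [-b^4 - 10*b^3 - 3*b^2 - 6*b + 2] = -4*b^3 - 30*b^2 - 6*b - 6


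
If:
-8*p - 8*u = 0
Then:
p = -u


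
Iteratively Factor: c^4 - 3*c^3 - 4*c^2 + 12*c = (c + 2)*(c^3 - 5*c^2 + 6*c) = c*(c + 2)*(c^2 - 5*c + 6) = c*(c - 3)*(c + 2)*(c - 2)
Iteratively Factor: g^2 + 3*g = (g)*(g + 3)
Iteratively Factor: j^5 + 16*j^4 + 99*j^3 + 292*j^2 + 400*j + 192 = (j + 4)*(j^4 + 12*j^3 + 51*j^2 + 88*j + 48) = (j + 4)^2*(j^3 + 8*j^2 + 19*j + 12) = (j + 3)*(j + 4)^2*(j^2 + 5*j + 4) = (j + 1)*(j + 3)*(j + 4)^2*(j + 4)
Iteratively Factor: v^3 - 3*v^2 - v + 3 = (v - 3)*(v^2 - 1) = (v - 3)*(v + 1)*(v - 1)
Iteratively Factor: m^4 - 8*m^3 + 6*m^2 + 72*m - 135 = (m - 3)*(m^3 - 5*m^2 - 9*m + 45) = (m - 3)^2*(m^2 - 2*m - 15) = (m - 5)*(m - 3)^2*(m + 3)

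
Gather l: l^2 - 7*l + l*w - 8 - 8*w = l^2 + l*(w - 7) - 8*w - 8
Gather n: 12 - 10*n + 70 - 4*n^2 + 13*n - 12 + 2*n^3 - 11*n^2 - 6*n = 2*n^3 - 15*n^2 - 3*n + 70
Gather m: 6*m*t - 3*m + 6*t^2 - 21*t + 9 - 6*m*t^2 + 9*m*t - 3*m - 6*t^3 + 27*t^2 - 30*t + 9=m*(-6*t^2 + 15*t - 6) - 6*t^3 + 33*t^2 - 51*t + 18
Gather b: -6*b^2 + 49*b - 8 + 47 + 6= -6*b^2 + 49*b + 45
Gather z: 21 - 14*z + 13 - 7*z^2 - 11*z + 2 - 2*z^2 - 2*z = -9*z^2 - 27*z + 36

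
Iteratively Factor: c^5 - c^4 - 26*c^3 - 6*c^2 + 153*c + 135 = (c + 3)*(c^4 - 4*c^3 - 14*c^2 + 36*c + 45) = (c - 5)*(c + 3)*(c^3 + c^2 - 9*c - 9) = (c - 5)*(c + 1)*(c + 3)*(c^2 - 9) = (c - 5)*(c - 3)*(c + 1)*(c + 3)*(c + 3)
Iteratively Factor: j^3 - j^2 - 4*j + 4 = (j - 2)*(j^2 + j - 2) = (j - 2)*(j + 2)*(j - 1)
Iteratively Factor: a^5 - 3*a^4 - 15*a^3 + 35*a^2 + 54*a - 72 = (a - 4)*(a^4 + a^3 - 11*a^2 - 9*a + 18) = (a - 4)*(a + 3)*(a^3 - 2*a^2 - 5*a + 6) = (a - 4)*(a - 1)*(a + 3)*(a^2 - a - 6) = (a - 4)*(a - 3)*(a - 1)*(a + 3)*(a + 2)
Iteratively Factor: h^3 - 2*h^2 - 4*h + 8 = (h - 2)*(h^2 - 4) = (h - 2)^2*(h + 2)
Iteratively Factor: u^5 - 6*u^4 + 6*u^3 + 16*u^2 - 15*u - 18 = (u - 2)*(u^4 - 4*u^3 - 2*u^2 + 12*u + 9) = (u - 2)*(u + 1)*(u^3 - 5*u^2 + 3*u + 9) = (u - 3)*(u - 2)*(u + 1)*(u^2 - 2*u - 3) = (u - 3)*(u - 2)*(u + 1)^2*(u - 3)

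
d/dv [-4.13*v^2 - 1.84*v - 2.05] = -8.26*v - 1.84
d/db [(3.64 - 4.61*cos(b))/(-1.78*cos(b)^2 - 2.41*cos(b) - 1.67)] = (8.2058*cos(b)^2 - 12.9584*cos(b) - 16.4711)*sin(b)/(3.1684*cos(b)^4 + 8.5796*cos(b)^3 + 11.7533*cos(b)^2 + 8.0494*cos(b) + 2.7889)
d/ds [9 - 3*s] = -3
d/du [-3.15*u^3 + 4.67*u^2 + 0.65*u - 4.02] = -9.45*u^2 + 9.34*u + 0.65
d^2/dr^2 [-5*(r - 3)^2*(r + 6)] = -30*r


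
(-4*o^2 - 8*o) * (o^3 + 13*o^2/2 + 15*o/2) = -4*o^5 - 34*o^4 - 82*o^3 - 60*o^2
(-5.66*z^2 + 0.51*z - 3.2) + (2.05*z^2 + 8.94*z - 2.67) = -3.61*z^2 + 9.45*z - 5.87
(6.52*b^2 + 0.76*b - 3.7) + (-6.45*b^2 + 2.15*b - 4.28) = 0.0699999999999994*b^2 + 2.91*b - 7.98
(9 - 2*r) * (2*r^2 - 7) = -4*r^3 + 18*r^2 + 14*r - 63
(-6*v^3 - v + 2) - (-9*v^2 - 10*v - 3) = -6*v^3 + 9*v^2 + 9*v + 5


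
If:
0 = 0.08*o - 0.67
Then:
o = 8.38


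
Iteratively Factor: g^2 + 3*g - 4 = (g - 1)*(g + 4)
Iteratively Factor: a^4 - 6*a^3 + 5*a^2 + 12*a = (a)*(a^3 - 6*a^2 + 5*a + 12) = a*(a + 1)*(a^2 - 7*a + 12) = a*(a - 3)*(a + 1)*(a - 4)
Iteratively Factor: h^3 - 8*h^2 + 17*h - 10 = (h - 1)*(h^2 - 7*h + 10) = (h - 2)*(h - 1)*(h - 5)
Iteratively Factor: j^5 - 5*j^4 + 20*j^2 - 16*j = (j - 1)*(j^4 - 4*j^3 - 4*j^2 + 16*j) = j*(j - 1)*(j^3 - 4*j^2 - 4*j + 16) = j*(j - 1)*(j + 2)*(j^2 - 6*j + 8) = j*(j - 4)*(j - 1)*(j + 2)*(j - 2)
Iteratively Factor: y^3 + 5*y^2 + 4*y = (y)*(y^2 + 5*y + 4) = y*(y + 1)*(y + 4)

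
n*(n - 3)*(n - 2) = n^3 - 5*n^2 + 6*n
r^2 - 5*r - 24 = (r - 8)*(r + 3)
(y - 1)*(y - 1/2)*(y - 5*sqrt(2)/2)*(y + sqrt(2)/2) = y^4 - 2*sqrt(2)*y^3 - 3*y^3/2 - 2*y^2 + 3*sqrt(2)*y^2 - sqrt(2)*y + 15*y/4 - 5/4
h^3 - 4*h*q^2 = h*(h - 2*q)*(h + 2*q)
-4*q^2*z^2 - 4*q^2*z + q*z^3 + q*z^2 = z*(-4*q + z)*(q*z + q)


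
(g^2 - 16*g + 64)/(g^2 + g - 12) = (g^2 - 16*g + 64)/(g^2 + g - 12)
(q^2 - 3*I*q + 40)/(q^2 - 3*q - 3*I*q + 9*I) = (q^2 - 3*I*q + 40)/(q^2 - 3*q - 3*I*q + 9*I)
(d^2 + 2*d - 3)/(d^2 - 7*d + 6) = (d + 3)/(d - 6)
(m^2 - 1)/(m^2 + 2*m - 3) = (m + 1)/(m + 3)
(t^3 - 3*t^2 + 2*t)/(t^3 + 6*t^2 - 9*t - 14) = t*(t - 1)/(t^2 + 8*t + 7)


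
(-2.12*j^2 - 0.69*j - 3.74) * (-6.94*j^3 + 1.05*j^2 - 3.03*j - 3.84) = 14.7128*j^5 + 2.5626*j^4 + 31.6547*j^3 + 6.3045*j^2 + 13.9818*j + 14.3616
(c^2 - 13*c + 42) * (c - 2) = c^3 - 15*c^2 + 68*c - 84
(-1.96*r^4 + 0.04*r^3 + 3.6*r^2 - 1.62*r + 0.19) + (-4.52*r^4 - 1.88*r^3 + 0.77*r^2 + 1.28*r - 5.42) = -6.48*r^4 - 1.84*r^3 + 4.37*r^2 - 0.34*r - 5.23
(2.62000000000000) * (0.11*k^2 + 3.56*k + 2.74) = 0.2882*k^2 + 9.3272*k + 7.1788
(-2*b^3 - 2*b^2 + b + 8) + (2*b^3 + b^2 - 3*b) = -b^2 - 2*b + 8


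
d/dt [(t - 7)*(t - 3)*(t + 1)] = 3*t^2 - 18*t + 11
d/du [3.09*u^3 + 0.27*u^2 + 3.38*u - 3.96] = 9.27*u^2 + 0.54*u + 3.38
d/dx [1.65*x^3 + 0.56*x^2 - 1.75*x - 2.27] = 4.95*x^2 + 1.12*x - 1.75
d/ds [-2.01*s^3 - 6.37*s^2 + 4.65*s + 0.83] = -6.03*s^2 - 12.74*s + 4.65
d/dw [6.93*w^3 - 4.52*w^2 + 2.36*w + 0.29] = 20.79*w^2 - 9.04*w + 2.36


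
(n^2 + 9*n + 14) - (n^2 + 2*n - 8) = 7*n + 22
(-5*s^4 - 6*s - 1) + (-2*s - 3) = -5*s^4 - 8*s - 4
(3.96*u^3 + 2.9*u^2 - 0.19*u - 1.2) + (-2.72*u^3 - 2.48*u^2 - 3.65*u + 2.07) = 1.24*u^3 + 0.42*u^2 - 3.84*u + 0.87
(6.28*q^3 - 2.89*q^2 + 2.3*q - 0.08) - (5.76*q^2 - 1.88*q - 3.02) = 6.28*q^3 - 8.65*q^2 + 4.18*q + 2.94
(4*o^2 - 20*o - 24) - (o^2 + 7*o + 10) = 3*o^2 - 27*o - 34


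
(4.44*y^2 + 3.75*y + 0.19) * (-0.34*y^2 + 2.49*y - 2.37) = -1.5096*y^4 + 9.7806*y^3 - 1.2499*y^2 - 8.4144*y - 0.4503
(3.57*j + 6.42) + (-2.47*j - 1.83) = 1.1*j + 4.59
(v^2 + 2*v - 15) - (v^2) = 2*v - 15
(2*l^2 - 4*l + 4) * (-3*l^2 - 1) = -6*l^4 + 12*l^3 - 14*l^2 + 4*l - 4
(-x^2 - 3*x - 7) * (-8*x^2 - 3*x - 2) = 8*x^4 + 27*x^3 + 67*x^2 + 27*x + 14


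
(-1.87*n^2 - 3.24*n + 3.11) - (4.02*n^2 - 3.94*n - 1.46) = -5.89*n^2 + 0.7*n + 4.57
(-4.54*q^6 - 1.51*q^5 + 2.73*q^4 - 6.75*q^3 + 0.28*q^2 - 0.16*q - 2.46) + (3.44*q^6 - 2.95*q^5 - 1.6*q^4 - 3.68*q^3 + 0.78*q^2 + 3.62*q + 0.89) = -1.1*q^6 - 4.46*q^5 + 1.13*q^4 - 10.43*q^3 + 1.06*q^2 + 3.46*q - 1.57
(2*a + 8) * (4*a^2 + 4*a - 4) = 8*a^3 + 40*a^2 + 24*a - 32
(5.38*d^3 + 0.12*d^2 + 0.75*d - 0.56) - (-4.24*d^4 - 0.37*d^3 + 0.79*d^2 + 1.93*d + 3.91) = 4.24*d^4 + 5.75*d^3 - 0.67*d^2 - 1.18*d - 4.47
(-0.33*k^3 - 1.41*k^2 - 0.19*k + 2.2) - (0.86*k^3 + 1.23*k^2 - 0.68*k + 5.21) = -1.19*k^3 - 2.64*k^2 + 0.49*k - 3.01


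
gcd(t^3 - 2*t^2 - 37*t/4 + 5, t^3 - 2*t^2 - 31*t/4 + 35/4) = t + 5/2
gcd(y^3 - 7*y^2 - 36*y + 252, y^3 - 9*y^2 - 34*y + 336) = y^2 - y - 42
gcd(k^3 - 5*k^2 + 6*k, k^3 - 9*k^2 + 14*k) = k^2 - 2*k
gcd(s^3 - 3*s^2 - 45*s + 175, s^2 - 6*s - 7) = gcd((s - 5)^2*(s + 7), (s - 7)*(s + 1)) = 1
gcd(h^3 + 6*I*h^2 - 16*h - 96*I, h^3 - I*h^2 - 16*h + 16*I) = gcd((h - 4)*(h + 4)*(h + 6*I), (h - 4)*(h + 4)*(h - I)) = h^2 - 16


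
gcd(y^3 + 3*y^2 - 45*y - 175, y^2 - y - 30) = y + 5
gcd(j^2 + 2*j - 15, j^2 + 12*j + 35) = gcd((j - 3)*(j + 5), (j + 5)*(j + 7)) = j + 5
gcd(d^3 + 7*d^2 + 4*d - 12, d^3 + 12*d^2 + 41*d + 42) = d + 2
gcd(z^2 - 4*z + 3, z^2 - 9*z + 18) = z - 3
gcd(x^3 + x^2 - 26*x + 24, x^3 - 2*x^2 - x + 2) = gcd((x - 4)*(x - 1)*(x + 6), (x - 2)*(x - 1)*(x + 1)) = x - 1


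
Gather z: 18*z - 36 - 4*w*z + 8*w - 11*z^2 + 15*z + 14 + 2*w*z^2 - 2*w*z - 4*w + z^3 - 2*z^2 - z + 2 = 4*w + z^3 + z^2*(2*w - 13) + z*(32 - 6*w) - 20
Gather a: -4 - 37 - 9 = -50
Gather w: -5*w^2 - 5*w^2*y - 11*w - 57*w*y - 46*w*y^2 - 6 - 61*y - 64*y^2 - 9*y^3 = w^2*(-5*y - 5) + w*(-46*y^2 - 57*y - 11) - 9*y^3 - 64*y^2 - 61*y - 6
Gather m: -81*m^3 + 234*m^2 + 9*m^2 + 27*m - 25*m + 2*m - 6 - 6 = -81*m^3 + 243*m^2 + 4*m - 12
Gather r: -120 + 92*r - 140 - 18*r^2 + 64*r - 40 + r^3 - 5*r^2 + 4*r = r^3 - 23*r^2 + 160*r - 300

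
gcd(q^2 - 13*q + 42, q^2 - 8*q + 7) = q - 7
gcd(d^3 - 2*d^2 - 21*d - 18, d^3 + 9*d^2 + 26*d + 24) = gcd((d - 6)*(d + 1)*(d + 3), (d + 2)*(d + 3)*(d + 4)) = d + 3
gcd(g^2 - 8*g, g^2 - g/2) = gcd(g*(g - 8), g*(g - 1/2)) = g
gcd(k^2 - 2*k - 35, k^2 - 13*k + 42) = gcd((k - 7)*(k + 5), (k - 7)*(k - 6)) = k - 7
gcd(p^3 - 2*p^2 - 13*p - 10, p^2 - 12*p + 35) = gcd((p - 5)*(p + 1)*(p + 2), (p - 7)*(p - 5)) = p - 5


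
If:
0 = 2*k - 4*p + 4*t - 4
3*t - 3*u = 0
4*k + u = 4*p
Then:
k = 3*u/2 - 2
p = 7*u/4 - 2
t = u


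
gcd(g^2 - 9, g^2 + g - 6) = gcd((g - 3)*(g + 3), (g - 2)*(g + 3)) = g + 3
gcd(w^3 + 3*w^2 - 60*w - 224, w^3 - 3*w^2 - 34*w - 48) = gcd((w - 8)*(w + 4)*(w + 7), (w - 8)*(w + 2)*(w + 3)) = w - 8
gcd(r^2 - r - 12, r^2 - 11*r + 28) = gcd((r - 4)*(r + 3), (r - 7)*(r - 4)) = r - 4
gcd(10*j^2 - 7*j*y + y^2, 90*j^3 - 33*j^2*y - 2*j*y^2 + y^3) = -5*j + y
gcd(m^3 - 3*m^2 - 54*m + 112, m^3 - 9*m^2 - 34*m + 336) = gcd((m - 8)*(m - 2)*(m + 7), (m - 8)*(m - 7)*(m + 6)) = m - 8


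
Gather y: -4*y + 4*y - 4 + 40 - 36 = 0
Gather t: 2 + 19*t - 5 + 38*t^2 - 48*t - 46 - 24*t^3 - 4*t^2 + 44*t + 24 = -24*t^3 + 34*t^2 + 15*t - 25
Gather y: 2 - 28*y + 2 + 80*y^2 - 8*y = 80*y^2 - 36*y + 4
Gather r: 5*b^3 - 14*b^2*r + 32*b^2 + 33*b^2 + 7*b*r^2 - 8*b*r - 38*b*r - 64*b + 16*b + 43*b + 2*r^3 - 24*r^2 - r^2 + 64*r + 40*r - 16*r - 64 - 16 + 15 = 5*b^3 + 65*b^2 - 5*b + 2*r^3 + r^2*(7*b - 25) + r*(-14*b^2 - 46*b + 88) - 65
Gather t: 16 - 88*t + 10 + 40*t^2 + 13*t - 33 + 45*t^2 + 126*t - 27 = 85*t^2 + 51*t - 34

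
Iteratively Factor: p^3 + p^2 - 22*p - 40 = (p + 2)*(p^2 - p - 20) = (p + 2)*(p + 4)*(p - 5)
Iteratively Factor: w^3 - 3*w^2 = (w)*(w^2 - 3*w) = w^2*(w - 3)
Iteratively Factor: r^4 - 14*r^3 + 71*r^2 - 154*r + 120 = (r - 3)*(r^3 - 11*r^2 + 38*r - 40) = (r - 4)*(r - 3)*(r^2 - 7*r + 10) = (r - 4)*(r - 3)*(r - 2)*(r - 5)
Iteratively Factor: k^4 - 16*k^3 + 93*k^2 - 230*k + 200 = (k - 2)*(k^3 - 14*k^2 + 65*k - 100) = (k - 5)*(k - 2)*(k^2 - 9*k + 20) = (k - 5)*(k - 4)*(k - 2)*(k - 5)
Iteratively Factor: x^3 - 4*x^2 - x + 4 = (x + 1)*(x^2 - 5*x + 4) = (x - 4)*(x + 1)*(x - 1)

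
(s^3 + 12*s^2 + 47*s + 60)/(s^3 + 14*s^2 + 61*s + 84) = (s + 5)/(s + 7)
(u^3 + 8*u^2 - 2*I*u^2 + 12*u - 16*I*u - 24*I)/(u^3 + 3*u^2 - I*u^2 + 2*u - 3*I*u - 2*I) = (u^2 + 2*u*(3 - I) - 12*I)/(u^2 + u*(1 - I) - I)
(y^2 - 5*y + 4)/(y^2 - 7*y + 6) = (y - 4)/(y - 6)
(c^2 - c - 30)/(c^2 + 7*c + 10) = (c - 6)/(c + 2)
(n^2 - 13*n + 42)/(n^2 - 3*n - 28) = (n - 6)/(n + 4)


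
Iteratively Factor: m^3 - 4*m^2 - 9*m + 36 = (m - 3)*(m^2 - m - 12) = (m - 3)*(m + 3)*(m - 4)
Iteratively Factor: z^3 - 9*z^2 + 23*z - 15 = (z - 1)*(z^2 - 8*z + 15) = (z - 3)*(z - 1)*(z - 5)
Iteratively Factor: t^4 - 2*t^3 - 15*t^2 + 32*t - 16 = (t - 1)*(t^3 - t^2 - 16*t + 16) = (t - 1)^2*(t^2 - 16) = (t - 1)^2*(t + 4)*(t - 4)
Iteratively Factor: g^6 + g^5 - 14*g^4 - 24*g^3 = (g)*(g^5 + g^4 - 14*g^3 - 24*g^2) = g^2*(g^4 + g^3 - 14*g^2 - 24*g) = g^3*(g^3 + g^2 - 14*g - 24) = g^3*(g - 4)*(g^2 + 5*g + 6) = g^3*(g - 4)*(g + 3)*(g + 2)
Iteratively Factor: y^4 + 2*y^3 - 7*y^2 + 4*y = (y - 1)*(y^3 + 3*y^2 - 4*y) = (y - 1)^2*(y^2 + 4*y) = y*(y - 1)^2*(y + 4)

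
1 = 1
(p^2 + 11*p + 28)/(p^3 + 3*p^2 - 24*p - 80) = (p + 7)/(p^2 - p - 20)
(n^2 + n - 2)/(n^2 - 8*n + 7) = (n + 2)/(n - 7)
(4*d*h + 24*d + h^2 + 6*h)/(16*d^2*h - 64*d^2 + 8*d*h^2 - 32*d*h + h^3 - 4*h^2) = (h + 6)/(4*d*h - 16*d + h^2 - 4*h)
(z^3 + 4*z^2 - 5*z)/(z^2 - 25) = z*(z - 1)/(z - 5)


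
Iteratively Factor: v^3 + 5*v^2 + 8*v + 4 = (v + 2)*(v^2 + 3*v + 2) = (v + 1)*(v + 2)*(v + 2)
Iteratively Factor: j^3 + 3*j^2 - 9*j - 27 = (j - 3)*(j^2 + 6*j + 9) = (j - 3)*(j + 3)*(j + 3)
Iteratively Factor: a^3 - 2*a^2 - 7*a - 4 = (a + 1)*(a^2 - 3*a - 4) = (a - 4)*(a + 1)*(a + 1)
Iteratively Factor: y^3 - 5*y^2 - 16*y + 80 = (y + 4)*(y^2 - 9*y + 20) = (y - 5)*(y + 4)*(y - 4)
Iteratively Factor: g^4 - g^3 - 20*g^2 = (g)*(g^3 - g^2 - 20*g) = g*(g + 4)*(g^2 - 5*g) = g*(g - 5)*(g + 4)*(g)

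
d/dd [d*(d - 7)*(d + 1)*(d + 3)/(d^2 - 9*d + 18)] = 2*(d^5 - 15*d^4 + 63*d^3 + 42*d^2 - 450*d - 189)/(d^4 - 18*d^3 + 117*d^2 - 324*d + 324)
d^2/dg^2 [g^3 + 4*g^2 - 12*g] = 6*g + 8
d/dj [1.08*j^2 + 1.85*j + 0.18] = 2.16*j + 1.85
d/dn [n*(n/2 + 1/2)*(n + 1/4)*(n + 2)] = 2*n^3 + 39*n^2/8 + 11*n/4 + 1/4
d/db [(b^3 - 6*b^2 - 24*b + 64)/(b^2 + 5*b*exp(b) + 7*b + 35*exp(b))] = (3*(b^2 - 4*b - 8)*(b^2 + 5*b*exp(b) + 7*b + 35*exp(b)) - (b^3 - 6*b^2 - 24*b + 64)*(5*b*exp(b) + 2*b + 40*exp(b) + 7))/(b^2 + 5*b*exp(b) + 7*b + 35*exp(b))^2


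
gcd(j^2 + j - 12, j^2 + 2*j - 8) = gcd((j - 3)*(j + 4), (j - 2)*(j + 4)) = j + 4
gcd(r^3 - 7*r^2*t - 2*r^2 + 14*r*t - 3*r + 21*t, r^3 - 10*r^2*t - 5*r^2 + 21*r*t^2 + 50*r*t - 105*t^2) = r - 7*t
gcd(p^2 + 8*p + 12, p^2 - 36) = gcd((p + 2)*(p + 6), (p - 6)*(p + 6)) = p + 6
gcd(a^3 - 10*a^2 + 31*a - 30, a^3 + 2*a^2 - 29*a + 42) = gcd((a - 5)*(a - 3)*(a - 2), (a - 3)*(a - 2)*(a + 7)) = a^2 - 5*a + 6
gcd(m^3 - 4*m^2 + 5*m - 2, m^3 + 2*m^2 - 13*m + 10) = m^2 - 3*m + 2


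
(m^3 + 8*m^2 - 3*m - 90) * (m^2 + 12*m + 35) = m^5 + 20*m^4 + 128*m^3 + 154*m^2 - 1185*m - 3150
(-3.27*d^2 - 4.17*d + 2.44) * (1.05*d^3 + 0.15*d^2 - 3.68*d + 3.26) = -3.4335*d^5 - 4.869*d^4 + 13.9701*d^3 + 5.0514*d^2 - 22.5734*d + 7.9544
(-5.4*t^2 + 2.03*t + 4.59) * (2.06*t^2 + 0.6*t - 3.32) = -11.124*t^4 + 0.9418*t^3 + 28.6014*t^2 - 3.9856*t - 15.2388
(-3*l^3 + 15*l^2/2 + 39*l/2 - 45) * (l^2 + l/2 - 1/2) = -3*l^5 + 6*l^4 + 99*l^3/4 - 39*l^2 - 129*l/4 + 45/2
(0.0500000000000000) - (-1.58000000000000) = 1.63000000000000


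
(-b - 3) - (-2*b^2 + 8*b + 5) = 2*b^2 - 9*b - 8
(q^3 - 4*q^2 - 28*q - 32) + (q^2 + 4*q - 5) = q^3 - 3*q^2 - 24*q - 37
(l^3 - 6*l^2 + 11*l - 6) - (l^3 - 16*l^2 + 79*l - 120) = 10*l^2 - 68*l + 114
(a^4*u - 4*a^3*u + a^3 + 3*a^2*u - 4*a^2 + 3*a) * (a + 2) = a^5*u - 2*a^4*u + a^4 - 5*a^3*u - 2*a^3 + 6*a^2*u - 5*a^2 + 6*a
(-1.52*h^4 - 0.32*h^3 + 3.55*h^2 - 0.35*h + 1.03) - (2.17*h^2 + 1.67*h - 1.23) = -1.52*h^4 - 0.32*h^3 + 1.38*h^2 - 2.02*h + 2.26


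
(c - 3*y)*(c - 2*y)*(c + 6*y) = c^3 + c^2*y - 24*c*y^2 + 36*y^3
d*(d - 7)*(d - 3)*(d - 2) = d^4 - 12*d^3 + 41*d^2 - 42*d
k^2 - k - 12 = (k - 4)*(k + 3)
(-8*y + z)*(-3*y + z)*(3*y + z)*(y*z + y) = 72*y^4*z + 72*y^4 - 9*y^3*z^2 - 9*y^3*z - 8*y^2*z^3 - 8*y^2*z^2 + y*z^4 + y*z^3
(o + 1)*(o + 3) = o^2 + 4*o + 3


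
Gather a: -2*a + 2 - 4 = -2*a - 2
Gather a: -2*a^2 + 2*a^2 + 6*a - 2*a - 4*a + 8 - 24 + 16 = 0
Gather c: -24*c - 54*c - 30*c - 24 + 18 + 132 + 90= 216 - 108*c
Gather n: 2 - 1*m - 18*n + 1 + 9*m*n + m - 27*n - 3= n*(9*m - 45)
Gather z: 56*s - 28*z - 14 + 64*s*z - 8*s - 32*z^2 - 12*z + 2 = 48*s - 32*z^2 + z*(64*s - 40) - 12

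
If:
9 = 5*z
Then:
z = 9/5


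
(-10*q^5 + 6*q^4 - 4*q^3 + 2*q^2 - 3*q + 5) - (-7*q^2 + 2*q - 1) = -10*q^5 + 6*q^4 - 4*q^3 + 9*q^2 - 5*q + 6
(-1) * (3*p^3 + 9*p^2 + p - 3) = -3*p^3 - 9*p^2 - p + 3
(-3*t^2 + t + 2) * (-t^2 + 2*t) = 3*t^4 - 7*t^3 + 4*t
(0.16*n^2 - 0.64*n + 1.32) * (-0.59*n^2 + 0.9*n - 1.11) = -0.0944*n^4 + 0.5216*n^3 - 1.5324*n^2 + 1.8984*n - 1.4652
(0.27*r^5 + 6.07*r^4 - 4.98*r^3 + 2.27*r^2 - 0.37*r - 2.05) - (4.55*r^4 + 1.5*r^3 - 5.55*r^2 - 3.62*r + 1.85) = 0.27*r^5 + 1.52*r^4 - 6.48*r^3 + 7.82*r^2 + 3.25*r - 3.9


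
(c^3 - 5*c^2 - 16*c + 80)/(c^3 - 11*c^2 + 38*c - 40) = (c + 4)/(c - 2)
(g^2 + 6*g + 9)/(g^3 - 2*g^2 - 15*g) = (g + 3)/(g*(g - 5))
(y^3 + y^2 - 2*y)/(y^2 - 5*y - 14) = y*(y - 1)/(y - 7)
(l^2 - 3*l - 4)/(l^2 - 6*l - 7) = (l - 4)/(l - 7)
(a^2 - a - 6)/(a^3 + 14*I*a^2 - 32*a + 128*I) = (a^2 - a - 6)/(a^3 + 14*I*a^2 - 32*a + 128*I)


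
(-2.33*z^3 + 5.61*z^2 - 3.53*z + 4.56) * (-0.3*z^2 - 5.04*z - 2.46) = 0.699*z^5 + 10.0602*z^4 - 21.4836*z^3 + 2.6226*z^2 - 14.2986*z - 11.2176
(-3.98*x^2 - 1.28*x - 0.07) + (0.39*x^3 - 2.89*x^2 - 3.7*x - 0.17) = 0.39*x^3 - 6.87*x^2 - 4.98*x - 0.24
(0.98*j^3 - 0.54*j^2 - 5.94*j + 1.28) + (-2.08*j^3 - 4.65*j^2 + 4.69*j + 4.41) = -1.1*j^3 - 5.19*j^2 - 1.25*j + 5.69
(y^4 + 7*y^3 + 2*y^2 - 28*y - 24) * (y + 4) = y^5 + 11*y^4 + 30*y^3 - 20*y^2 - 136*y - 96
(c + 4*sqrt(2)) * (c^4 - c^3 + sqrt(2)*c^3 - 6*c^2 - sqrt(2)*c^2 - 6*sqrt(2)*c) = c^5 - c^4 + 5*sqrt(2)*c^4 - 5*sqrt(2)*c^3 + 2*c^3 - 30*sqrt(2)*c^2 - 8*c^2 - 48*c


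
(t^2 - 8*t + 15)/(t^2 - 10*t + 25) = (t - 3)/(t - 5)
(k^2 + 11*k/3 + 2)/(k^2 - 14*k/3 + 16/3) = (3*k^2 + 11*k + 6)/(3*k^2 - 14*k + 16)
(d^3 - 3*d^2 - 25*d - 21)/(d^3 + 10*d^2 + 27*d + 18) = (d - 7)/(d + 6)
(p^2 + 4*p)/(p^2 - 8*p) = (p + 4)/(p - 8)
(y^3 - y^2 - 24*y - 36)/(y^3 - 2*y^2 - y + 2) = (y^3 - y^2 - 24*y - 36)/(y^3 - 2*y^2 - y + 2)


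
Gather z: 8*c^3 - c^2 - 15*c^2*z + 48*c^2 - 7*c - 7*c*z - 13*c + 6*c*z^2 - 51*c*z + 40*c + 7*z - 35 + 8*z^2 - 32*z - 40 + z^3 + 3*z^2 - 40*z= 8*c^3 + 47*c^2 + 20*c + z^3 + z^2*(6*c + 11) + z*(-15*c^2 - 58*c - 65) - 75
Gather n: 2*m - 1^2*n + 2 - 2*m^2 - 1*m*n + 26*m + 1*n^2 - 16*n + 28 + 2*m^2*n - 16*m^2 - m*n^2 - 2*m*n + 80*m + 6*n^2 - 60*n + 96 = -18*m^2 + 108*m + n^2*(7 - m) + n*(2*m^2 - 3*m - 77) + 126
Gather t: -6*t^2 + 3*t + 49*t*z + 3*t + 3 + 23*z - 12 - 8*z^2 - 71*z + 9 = -6*t^2 + t*(49*z + 6) - 8*z^2 - 48*z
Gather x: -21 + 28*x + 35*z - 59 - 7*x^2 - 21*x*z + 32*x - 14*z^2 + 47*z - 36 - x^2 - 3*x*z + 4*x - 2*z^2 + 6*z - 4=-8*x^2 + x*(64 - 24*z) - 16*z^2 + 88*z - 120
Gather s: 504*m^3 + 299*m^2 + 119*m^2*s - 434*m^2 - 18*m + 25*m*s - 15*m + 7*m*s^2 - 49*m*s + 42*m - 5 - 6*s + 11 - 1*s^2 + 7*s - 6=504*m^3 - 135*m^2 + 9*m + s^2*(7*m - 1) + s*(119*m^2 - 24*m + 1)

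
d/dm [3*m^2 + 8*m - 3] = 6*m + 8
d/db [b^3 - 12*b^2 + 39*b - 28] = 3*b^2 - 24*b + 39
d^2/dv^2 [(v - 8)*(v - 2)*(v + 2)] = 6*v - 16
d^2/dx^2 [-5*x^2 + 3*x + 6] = -10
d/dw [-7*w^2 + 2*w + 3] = 2 - 14*w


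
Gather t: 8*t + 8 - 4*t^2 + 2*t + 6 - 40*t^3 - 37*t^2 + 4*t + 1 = -40*t^3 - 41*t^2 + 14*t + 15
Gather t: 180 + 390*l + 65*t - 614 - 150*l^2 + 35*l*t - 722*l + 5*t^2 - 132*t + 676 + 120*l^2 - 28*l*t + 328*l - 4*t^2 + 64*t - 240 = -30*l^2 - 4*l + t^2 + t*(7*l - 3) + 2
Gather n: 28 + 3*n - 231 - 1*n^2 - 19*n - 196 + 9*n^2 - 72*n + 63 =8*n^2 - 88*n - 336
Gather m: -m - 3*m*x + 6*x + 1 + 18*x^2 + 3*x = m*(-3*x - 1) + 18*x^2 + 9*x + 1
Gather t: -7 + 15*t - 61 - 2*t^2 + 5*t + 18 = -2*t^2 + 20*t - 50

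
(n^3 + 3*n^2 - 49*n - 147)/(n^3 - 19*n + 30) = (n^3 + 3*n^2 - 49*n - 147)/(n^3 - 19*n + 30)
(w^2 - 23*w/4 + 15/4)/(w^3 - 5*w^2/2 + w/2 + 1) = (4*w^2 - 23*w + 15)/(2*(2*w^3 - 5*w^2 + w + 2))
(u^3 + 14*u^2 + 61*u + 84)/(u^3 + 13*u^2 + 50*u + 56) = (u + 3)/(u + 2)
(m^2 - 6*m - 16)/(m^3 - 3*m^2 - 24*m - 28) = (m - 8)/(m^2 - 5*m - 14)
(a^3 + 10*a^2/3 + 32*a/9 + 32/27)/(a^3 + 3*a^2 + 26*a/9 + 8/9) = (a + 4/3)/(a + 1)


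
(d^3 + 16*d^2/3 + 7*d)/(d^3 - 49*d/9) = 3*(d + 3)/(3*d - 7)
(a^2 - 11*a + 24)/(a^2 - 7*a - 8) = (a - 3)/(a + 1)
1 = 1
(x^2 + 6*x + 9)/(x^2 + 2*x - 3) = (x + 3)/(x - 1)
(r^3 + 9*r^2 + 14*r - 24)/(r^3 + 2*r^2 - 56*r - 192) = (r - 1)/(r - 8)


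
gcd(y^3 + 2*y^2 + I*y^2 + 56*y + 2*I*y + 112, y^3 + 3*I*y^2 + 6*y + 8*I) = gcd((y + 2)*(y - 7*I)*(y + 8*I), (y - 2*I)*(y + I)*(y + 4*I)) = 1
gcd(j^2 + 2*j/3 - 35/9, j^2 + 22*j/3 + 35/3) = j + 7/3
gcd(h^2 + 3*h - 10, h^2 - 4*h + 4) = h - 2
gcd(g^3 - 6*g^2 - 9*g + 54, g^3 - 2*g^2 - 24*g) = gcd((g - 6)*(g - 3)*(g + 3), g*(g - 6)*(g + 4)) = g - 6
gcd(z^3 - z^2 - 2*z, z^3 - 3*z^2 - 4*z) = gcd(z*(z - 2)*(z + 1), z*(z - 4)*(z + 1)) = z^2 + z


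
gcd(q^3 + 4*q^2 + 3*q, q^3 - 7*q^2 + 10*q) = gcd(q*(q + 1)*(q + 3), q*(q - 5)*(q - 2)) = q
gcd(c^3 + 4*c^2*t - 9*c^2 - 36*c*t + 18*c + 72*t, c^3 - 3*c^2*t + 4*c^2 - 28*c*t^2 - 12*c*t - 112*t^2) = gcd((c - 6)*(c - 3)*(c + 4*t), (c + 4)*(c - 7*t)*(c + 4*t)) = c + 4*t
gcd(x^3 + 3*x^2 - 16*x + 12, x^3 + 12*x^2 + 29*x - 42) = x^2 + 5*x - 6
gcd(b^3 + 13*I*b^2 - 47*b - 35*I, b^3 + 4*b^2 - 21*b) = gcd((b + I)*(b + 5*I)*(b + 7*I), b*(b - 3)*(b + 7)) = 1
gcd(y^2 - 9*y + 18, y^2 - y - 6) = y - 3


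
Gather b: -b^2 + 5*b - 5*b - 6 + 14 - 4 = 4 - b^2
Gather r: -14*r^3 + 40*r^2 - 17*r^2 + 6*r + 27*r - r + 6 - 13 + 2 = -14*r^3 + 23*r^2 + 32*r - 5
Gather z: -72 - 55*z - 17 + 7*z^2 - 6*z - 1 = 7*z^2 - 61*z - 90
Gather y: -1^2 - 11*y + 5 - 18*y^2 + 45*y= -18*y^2 + 34*y + 4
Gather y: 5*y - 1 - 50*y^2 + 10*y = -50*y^2 + 15*y - 1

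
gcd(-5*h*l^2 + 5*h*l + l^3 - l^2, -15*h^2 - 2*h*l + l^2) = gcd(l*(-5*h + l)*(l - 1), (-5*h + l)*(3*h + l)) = 5*h - l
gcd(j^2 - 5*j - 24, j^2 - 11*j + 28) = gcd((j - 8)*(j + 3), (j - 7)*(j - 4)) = 1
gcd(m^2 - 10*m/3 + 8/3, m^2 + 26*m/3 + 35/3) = 1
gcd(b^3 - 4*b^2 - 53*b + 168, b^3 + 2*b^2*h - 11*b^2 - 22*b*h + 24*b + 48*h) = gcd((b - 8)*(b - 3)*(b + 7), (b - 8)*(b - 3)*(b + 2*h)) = b^2 - 11*b + 24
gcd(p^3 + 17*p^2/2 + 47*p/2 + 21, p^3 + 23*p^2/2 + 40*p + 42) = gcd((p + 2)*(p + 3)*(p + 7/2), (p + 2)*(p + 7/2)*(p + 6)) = p^2 + 11*p/2 + 7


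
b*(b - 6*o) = b^2 - 6*b*o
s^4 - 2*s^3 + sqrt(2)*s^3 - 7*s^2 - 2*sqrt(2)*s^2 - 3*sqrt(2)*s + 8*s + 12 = (s - 3)*(s + 1)*(s - sqrt(2))*(s + 2*sqrt(2))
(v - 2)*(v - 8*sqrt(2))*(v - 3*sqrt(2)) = v^3 - 11*sqrt(2)*v^2 - 2*v^2 + 22*sqrt(2)*v + 48*v - 96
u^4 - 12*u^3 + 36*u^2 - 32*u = u*(u - 8)*(u - 2)^2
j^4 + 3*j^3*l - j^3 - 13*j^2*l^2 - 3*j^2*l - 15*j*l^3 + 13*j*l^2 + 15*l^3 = (j - 1)*(j - 3*l)*(j + l)*(j + 5*l)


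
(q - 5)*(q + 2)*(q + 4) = q^3 + q^2 - 22*q - 40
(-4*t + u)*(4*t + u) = -16*t^2 + u^2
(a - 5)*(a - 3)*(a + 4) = a^3 - 4*a^2 - 17*a + 60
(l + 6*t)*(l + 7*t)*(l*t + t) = l^3*t + 13*l^2*t^2 + l^2*t + 42*l*t^3 + 13*l*t^2 + 42*t^3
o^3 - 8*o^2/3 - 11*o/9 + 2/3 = (o - 3)*(o - 1/3)*(o + 2/3)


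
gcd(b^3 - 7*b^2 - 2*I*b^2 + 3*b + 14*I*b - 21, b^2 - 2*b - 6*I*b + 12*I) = 1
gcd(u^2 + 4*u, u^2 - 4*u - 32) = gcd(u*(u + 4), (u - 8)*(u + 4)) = u + 4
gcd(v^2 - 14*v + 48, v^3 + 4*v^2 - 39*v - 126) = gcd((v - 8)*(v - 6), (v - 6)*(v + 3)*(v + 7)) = v - 6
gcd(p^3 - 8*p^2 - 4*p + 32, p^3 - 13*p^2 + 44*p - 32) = p - 8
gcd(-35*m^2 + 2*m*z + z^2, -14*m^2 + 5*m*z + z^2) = 7*m + z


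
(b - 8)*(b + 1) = b^2 - 7*b - 8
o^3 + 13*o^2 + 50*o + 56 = (o + 2)*(o + 4)*(o + 7)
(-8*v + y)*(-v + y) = 8*v^2 - 9*v*y + y^2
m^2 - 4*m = m*(m - 4)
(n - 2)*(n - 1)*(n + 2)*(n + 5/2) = n^4 + 3*n^3/2 - 13*n^2/2 - 6*n + 10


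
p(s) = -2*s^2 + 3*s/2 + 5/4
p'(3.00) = -10.50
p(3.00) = -12.25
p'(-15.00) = 61.50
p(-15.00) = -471.25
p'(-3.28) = 14.62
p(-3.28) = -25.19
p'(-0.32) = 2.78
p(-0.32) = 0.57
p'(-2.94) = 13.26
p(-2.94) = -20.45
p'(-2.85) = 12.90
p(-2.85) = -19.27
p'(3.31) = -11.74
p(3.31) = -15.70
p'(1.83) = -5.82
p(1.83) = -2.70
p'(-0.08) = 1.82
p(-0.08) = 1.12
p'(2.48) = -8.42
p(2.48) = -7.33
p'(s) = 3/2 - 4*s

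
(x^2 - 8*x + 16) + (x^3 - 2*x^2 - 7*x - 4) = x^3 - x^2 - 15*x + 12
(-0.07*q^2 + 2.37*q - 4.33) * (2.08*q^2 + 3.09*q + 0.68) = -0.1456*q^4 + 4.7133*q^3 - 1.7307*q^2 - 11.7681*q - 2.9444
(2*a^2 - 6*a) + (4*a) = 2*a^2 - 2*a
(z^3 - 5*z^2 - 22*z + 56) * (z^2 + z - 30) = z^5 - 4*z^4 - 57*z^3 + 184*z^2 + 716*z - 1680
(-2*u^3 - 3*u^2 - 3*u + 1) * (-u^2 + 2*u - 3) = 2*u^5 - u^4 + 3*u^3 + 2*u^2 + 11*u - 3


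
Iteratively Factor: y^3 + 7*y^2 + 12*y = (y + 4)*(y^2 + 3*y) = (y + 3)*(y + 4)*(y)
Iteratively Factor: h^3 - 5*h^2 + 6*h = (h)*(h^2 - 5*h + 6) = h*(h - 2)*(h - 3)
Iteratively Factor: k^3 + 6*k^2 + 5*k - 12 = (k - 1)*(k^2 + 7*k + 12) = (k - 1)*(k + 3)*(k + 4)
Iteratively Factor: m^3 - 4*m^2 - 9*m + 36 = (m + 3)*(m^2 - 7*m + 12) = (m - 4)*(m + 3)*(m - 3)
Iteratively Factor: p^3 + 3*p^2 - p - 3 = (p + 1)*(p^2 + 2*p - 3) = (p + 1)*(p + 3)*(p - 1)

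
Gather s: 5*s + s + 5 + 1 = 6*s + 6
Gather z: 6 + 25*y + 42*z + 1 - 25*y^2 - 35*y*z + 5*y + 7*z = -25*y^2 + 30*y + z*(49 - 35*y) + 7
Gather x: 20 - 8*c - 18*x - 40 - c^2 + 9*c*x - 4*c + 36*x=-c^2 - 12*c + x*(9*c + 18) - 20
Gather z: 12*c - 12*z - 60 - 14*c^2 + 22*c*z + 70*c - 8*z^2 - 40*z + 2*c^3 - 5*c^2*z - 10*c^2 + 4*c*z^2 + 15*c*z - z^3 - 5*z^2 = 2*c^3 - 24*c^2 + 82*c - z^3 + z^2*(4*c - 13) + z*(-5*c^2 + 37*c - 52) - 60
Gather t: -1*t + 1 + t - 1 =0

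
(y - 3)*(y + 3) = y^2 - 9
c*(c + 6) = c^2 + 6*c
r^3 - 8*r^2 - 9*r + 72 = (r - 8)*(r - 3)*(r + 3)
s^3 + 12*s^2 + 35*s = s*(s + 5)*(s + 7)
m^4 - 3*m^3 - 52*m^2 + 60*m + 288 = (m - 8)*(m - 3)*(m + 2)*(m + 6)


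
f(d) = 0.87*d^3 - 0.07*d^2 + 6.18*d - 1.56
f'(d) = 2.61*d^2 - 0.14*d + 6.18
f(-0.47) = -4.57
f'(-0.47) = 6.82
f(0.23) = -0.13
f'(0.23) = 6.29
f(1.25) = 7.75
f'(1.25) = 10.08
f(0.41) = 1.02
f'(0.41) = 6.56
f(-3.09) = -46.99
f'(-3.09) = 31.53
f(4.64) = 112.52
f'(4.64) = 61.72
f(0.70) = 3.03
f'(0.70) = 7.36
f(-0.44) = -4.37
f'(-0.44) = 6.75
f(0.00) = -1.56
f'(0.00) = 6.18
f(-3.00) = -44.22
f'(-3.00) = 30.09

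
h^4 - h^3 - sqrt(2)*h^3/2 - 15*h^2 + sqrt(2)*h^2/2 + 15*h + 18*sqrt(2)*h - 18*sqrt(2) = (h - 1)*(h - 2*sqrt(2))*(h - 3*sqrt(2)/2)*(h + 3*sqrt(2))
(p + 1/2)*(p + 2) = p^2 + 5*p/2 + 1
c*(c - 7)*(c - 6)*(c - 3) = c^4 - 16*c^3 + 81*c^2 - 126*c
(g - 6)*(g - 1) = g^2 - 7*g + 6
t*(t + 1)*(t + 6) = t^3 + 7*t^2 + 6*t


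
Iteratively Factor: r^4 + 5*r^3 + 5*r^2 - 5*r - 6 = (r + 2)*(r^3 + 3*r^2 - r - 3) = (r + 2)*(r + 3)*(r^2 - 1) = (r + 1)*(r + 2)*(r + 3)*(r - 1)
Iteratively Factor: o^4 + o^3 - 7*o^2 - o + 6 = (o - 1)*(o^3 + 2*o^2 - 5*o - 6) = (o - 2)*(o - 1)*(o^2 + 4*o + 3) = (o - 2)*(o - 1)*(o + 3)*(o + 1)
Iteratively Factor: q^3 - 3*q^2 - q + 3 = (q - 3)*(q^2 - 1) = (q - 3)*(q + 1)*(q - 1)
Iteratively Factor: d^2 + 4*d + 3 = (d + 3)*(d + 1)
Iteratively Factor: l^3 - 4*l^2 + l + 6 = (l - 3)*(l^2 - l - 2) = (l - 3)*(l - 2)*(l + 1)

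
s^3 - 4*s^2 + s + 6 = (s - 3)*(s - 2)*(s + 1)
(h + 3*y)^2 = h^2 + 6*h*y + 9*y^2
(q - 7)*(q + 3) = q^2 - 4*q - 21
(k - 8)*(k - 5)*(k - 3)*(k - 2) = k^4 - 18*k^3 + 111*k^2 - 278*k + 240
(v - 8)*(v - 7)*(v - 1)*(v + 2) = v^4 - 14*v^3 + 39*v^2 + 86*v - 112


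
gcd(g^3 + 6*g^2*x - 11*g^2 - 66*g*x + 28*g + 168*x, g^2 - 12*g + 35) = g - 7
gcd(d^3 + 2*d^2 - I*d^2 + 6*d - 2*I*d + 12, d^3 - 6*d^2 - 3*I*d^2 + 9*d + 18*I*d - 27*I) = d - 3*I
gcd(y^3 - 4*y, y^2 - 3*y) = y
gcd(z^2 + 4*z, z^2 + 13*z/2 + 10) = z + 4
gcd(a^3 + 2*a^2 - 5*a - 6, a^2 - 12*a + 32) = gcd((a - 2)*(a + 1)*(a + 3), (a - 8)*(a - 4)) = 1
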